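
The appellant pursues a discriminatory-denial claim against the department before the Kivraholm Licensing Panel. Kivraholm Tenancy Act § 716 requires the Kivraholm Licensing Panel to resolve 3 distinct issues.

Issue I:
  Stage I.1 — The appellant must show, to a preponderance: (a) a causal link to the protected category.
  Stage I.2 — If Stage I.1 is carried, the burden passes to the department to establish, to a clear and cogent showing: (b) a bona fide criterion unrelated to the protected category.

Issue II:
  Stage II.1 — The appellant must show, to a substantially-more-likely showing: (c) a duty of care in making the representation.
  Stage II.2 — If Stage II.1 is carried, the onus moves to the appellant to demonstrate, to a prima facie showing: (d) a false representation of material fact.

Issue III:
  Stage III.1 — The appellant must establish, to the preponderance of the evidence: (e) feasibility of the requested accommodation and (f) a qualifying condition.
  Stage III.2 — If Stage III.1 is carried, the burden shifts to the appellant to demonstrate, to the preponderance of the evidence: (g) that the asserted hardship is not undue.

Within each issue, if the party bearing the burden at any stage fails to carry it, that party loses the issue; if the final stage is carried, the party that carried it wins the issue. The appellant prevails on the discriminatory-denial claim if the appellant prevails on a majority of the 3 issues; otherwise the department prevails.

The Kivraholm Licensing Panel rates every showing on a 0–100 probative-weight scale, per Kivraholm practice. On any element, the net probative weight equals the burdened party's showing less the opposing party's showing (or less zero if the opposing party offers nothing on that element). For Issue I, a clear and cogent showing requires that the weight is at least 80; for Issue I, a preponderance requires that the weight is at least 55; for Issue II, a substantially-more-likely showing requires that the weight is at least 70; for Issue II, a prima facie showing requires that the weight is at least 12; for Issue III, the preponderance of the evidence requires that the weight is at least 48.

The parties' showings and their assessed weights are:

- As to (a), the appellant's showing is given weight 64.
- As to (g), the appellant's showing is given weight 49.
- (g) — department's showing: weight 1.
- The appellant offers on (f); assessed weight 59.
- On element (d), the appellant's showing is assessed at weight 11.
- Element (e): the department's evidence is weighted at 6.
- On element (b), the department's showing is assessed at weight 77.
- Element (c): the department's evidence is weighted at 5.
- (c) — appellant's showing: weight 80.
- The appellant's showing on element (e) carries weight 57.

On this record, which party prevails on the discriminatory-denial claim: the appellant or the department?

— Issue I —
At Stage I.1 the appellant must meet a preponderance (weight is at least 55): on (a) the weight is 64, ≥ 55, so (a) meets the standard.
  Stage I.1 carried; the burden shifts to the department.
At Stage I.2 the department must meet a clear and cogent showing (weight is at least 80): on (b) the weight is 77, which does not reach 80, so (b) does not meet the standard.
  Not every element is met, so the department fails to carry Stage I.2.
The appellant prevails on this issue.
— Issue II —
Stage II.1 — burden on appellant; standard: a substantially-more-likely showing (weight is at least 70).
    (c): 80 − 5 = 75 ≥ 70 [met]
  Stage II.1 carried; the burden remains with the appellant.
Stage II.2 — burden on appellant; standard: a prima facie showing (weight is at least 12).
    (d): 11 < 12 [not met]
  Not every element is met, so the appellant fails to carry Stage II.2.
The department prevails on this issue.
— Issue III —
Stage III.1 (appellant, the preponderance of the evidence, weight is at least 48): (e) net 57−6=51 ≥ 48 — meets; (f) 59 ≥ 48 — meets.
  Stage III.1 carried; the burden remains with the appellant.
Stage III.2 (appellant, the preponderance of the evidence, weight is at least 48): (g) net 49−1=48 ≥ 48 — meets.
  All elements met at the final stage.
With every stage satisfied, the appellant prevails on this issue.
Per-issue: Issue I → appellant; Issue II → department; Issue III → appellant. The appellant must prevail on a majority of issues; overall, the appellant prevails.

appellant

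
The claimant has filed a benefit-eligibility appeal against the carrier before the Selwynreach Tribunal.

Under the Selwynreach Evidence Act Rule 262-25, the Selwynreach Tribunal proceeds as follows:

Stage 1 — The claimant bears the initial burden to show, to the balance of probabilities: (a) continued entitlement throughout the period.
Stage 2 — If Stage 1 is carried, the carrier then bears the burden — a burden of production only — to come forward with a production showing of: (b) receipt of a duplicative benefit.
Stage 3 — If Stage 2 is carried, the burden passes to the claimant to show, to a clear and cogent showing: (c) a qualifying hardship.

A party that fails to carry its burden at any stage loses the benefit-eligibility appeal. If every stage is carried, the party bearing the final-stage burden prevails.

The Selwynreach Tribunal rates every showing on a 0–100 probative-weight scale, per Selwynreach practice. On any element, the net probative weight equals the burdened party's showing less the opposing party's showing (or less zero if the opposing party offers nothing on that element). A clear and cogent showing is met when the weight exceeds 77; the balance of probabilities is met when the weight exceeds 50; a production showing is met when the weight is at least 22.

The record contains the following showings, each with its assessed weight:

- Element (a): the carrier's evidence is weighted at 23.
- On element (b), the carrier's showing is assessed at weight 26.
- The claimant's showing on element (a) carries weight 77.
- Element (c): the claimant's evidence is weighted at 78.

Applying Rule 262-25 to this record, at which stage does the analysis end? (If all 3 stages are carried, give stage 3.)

Stage 1 (claimant, the balance of probabilities, weight exceeds 50): (a) net 77−23=54 > 50 — meets.
  All elements met. The burden passes to the carrier.
Stage 2 (carrier, a production showing, weight is at least 22): (b) 26 ≥ 22 — meets.
  All elements met. The burden passes to the claimant.
Stage 3 (claimant, a clear and cogent showing, weight exceeds 77): (c) 78 > 77 — meets.
  All elements met at the final stage.
With every stage satisfied, the claimant prevails.

stage 3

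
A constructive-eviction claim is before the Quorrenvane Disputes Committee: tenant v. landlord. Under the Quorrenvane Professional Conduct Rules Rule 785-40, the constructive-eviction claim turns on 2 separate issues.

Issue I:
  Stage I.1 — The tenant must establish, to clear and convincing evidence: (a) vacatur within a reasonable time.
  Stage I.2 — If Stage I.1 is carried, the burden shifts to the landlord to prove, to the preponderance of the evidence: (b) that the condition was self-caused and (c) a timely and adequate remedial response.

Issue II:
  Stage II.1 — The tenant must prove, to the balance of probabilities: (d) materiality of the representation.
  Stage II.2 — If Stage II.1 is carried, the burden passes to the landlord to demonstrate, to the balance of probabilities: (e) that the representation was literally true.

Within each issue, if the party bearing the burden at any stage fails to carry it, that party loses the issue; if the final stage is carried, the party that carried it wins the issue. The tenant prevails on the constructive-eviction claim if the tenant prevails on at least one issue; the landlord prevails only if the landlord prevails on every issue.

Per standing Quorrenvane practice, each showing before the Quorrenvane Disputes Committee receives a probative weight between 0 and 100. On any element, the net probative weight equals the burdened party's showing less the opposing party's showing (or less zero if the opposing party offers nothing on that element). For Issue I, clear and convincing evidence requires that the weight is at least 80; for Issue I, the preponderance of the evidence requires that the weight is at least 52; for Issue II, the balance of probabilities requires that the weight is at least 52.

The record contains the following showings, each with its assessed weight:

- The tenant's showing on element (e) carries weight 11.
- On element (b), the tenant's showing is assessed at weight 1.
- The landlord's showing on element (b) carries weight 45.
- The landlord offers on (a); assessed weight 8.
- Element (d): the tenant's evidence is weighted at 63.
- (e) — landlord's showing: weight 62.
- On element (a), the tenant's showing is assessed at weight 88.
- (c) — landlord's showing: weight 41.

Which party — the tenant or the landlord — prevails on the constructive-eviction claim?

tenant

— Issue I —
Stage I.1 — burden on tenant; standard: clear and convincing evidence (weight is at least 80).
    (a): 88 − 8 = 80 ≥ 80 [met]
  All elements met. The burden passes to the landlord.
Stage I.2 — burden on landlord; standard: the preponderance of the evidence (weight is at least 52).
    (b): 45 − 1 = 44 < 52 [not met]
    (c): 41 < 52 [not met]
  Not every element is met, so the landlord fails to carry Stage I.2.
The analysis ends at Stage I.2; the tenant prevails on this issue.
— Issue II —
Stage II.1 — burden on tenant; standard: the balance of probabilities (weight is at least 52).
    (d): 63 ≥ 52 [met]
  Stage II.1 carried; the burden shifts to the landlord.
Stage II.2 — burden on landlord; standard: the balance of probabilities (weight is at least 52).
    (e): 62 − 11 = 51 < 52 [not met]
  Not every element is met, so the landlord fails to carry Stage II.2.
The tenant prevails on this issue.
Per-issue: Issue I → tenant; Issue II → tenant. The tenant must prevail on at least one issue; overall, the tenant prevails.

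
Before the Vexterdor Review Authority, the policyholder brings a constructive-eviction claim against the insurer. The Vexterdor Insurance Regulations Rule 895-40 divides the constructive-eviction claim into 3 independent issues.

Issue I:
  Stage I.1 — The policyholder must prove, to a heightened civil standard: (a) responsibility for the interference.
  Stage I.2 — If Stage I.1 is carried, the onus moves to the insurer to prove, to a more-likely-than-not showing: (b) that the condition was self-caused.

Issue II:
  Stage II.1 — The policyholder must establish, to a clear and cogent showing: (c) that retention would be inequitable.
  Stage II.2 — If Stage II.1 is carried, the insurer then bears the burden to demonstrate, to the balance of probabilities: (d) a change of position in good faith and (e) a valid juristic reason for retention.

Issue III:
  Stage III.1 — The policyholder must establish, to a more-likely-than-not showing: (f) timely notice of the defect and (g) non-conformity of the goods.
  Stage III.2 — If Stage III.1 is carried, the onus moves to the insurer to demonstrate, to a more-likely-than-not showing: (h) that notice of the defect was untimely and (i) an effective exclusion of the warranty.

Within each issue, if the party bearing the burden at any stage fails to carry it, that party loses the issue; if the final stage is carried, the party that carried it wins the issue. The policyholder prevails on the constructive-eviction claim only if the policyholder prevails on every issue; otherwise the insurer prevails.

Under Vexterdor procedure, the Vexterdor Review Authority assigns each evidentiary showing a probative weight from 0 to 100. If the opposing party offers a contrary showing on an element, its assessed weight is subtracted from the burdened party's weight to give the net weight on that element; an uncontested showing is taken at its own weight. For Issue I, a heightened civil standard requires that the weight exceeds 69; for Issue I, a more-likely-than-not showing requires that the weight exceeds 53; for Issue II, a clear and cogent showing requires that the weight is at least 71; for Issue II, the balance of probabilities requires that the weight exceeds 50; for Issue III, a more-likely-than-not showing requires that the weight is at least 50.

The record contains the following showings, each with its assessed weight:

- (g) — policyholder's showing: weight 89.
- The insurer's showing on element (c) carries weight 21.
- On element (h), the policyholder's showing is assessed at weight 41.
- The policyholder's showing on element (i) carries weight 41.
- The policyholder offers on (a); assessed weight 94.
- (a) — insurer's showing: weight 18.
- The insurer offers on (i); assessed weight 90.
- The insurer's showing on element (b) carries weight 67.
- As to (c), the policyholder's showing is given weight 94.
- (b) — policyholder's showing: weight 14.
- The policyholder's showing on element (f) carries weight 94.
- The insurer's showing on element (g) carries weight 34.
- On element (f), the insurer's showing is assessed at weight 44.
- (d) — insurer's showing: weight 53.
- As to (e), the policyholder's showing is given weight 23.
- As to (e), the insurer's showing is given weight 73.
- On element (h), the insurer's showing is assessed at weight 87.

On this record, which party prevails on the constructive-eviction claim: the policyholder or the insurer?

policyholder

— Issue I —
Stage I.1 (policyholder, a heightened civil standard, weight exceeds 69): (a) net 94−18=76 > 69 — meets.
  Stage I.1 carried; the burden shifts to the insurer.
Stage I.2 (insurer, a more-likely-than-not showing, weight exceeds 53): (b) net 67−14=53 ≤ 53 — fails.
  Stage I.2 not carried; the insurer fails its burden.
The policyholder prevails on this issue.
— Issue II —
Stage II.1 — burden on policyholder; standard: a clear and cogent showing (weight is at least 71).
    (c): 94 − 21 = 73 ≥ 71 [met]
  Stage II.1 is satisfied; the onus moves to the insurer.
Stage II.2 — burden on insurer; standard: the balance of probabilities (weight exceeds 50).
    (d): 53 > 50 [met]
    (e): 73 − 23 = 50 ≤ 50 [not met]
  Not every element is met, so the insurer fails to carry Stage II.2.
So the policyholder prevails on this issue.
— Issue III —
At Stage III.1 the policyholder must meet a more-likely-than-not showing (weight is at least 50): on (f) the weight is 94 less the opposing 44 gives net 50, which does reach 50, so (f) meets the standard; on (g) the weight is 89 less the opposing 34 gives net 55, which does reach 50, so (g) meets the standard.
  The policyholder carries Stage III.1; the insurer now bears the burden.
At Stage III.2 the insurer must meet a more-likely-than-not showing (weight is at least 50): on (h) the weight is 87 less the opposing 41 gives net 46, < 50, so (h) does not meet the standard; on (i) the weight is 90 less the opposing 41 gives net 49, which does not reach 50, so (i) does not meet the standard.
  Not every element is met, so the insurer fails to carry Stage III.2.
The analysis ends at Stage III.2; the policyholder prevails on this issue.
Per-issue: Issue I → policyholder; Issue II → policyholder; Issue III → policyholder. The policyholder must prevail on every issue; overall, the policyholder prevails.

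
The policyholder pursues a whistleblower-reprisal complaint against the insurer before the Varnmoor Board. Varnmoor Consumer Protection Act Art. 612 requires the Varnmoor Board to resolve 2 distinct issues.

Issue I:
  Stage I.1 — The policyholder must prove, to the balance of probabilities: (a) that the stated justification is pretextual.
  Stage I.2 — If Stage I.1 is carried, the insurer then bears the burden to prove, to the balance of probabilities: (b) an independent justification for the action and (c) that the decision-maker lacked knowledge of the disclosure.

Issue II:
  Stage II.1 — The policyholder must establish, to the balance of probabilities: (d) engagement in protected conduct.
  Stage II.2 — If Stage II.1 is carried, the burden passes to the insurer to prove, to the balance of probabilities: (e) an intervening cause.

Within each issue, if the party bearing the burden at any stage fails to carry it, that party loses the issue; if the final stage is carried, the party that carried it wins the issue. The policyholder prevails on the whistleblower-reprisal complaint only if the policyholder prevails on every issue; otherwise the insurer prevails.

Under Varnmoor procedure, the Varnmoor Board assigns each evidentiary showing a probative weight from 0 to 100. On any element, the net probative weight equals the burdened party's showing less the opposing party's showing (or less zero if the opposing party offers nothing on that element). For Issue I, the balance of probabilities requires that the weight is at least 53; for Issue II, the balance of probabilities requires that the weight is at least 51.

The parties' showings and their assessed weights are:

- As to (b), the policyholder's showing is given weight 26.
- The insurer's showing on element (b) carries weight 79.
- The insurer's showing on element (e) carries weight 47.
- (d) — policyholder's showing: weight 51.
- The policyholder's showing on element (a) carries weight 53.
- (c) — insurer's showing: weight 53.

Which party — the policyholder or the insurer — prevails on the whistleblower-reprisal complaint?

— Issue I —
At Stage I.1 the policyholder must meet the balance of probabilities (weight is at least 53): on (a) the weight is 53, which does reach 53, so (a) meets the standard.
  Stage I.1 carried; the burden shifts to the insurer.
At Stage I.2 the insurer must meet the balance of probabilities (weight is at least 53): on (b) the weight is 79 less the opposing 26 gives net 53, which does reach 53, so (b) meets the standard; on (c) the weight is 53, ≥ 53, so (c) meets the standard.
  Stage I.2 carried; the final stage is satisfied.
With every stage satisfied, the insurer prevails on this issue.
— Issue II —
At Stage II.1 the policyholder must meet the balance of probabilities (weight is at least 51): on (d) the weight is 51, which does reach 51, so (d) meets the standard.
  Stage II.1 is satisfied; the onus moves to the insurer.
At Stage II.2 the insurer must meet the balance of probabilities (weight is at least 51): on (e) the weight is 47, < 51, so (e) does not meet the standard.
  The insurer does not carry Stage II.2.
The analysis ends at Stage II.2; the policyholder prevails on this issue.
Per-issue: Issue I → insurer; Issue II → policyholder. The policyholder must prevail on every issue; overall, the insurer prevails.

insurer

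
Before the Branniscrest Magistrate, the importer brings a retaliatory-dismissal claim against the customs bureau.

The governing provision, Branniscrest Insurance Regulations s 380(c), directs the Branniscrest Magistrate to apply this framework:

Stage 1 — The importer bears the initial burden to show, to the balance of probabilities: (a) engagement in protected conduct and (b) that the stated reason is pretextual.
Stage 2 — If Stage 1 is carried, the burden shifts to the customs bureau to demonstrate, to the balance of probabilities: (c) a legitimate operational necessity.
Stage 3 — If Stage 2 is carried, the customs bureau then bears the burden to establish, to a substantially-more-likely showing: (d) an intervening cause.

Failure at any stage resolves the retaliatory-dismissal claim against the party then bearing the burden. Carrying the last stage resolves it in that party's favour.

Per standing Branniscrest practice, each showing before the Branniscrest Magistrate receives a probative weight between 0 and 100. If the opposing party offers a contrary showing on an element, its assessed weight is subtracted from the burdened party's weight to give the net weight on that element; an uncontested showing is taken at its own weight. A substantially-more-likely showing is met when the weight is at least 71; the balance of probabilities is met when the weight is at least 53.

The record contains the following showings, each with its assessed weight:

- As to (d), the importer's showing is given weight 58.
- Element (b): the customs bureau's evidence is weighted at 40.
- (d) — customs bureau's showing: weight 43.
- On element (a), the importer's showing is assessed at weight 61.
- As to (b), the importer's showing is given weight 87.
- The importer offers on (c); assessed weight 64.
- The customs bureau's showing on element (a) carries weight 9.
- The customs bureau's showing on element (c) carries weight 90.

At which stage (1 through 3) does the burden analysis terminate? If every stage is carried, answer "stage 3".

stage 1

At Stage 1 the importer must meet the balance of probabilities (weight is at least 53): on (a) the weight is 61 less the opposing 9 gives net 52, which does not reach 53, so (a) does not meet the standard; on (b) the weight is 87 less the opposing 40 gives net 47, which does not reach 53, so (b) does not meet the standard.
  The importer does not carry Stage 1.
So the customs bureau prevails.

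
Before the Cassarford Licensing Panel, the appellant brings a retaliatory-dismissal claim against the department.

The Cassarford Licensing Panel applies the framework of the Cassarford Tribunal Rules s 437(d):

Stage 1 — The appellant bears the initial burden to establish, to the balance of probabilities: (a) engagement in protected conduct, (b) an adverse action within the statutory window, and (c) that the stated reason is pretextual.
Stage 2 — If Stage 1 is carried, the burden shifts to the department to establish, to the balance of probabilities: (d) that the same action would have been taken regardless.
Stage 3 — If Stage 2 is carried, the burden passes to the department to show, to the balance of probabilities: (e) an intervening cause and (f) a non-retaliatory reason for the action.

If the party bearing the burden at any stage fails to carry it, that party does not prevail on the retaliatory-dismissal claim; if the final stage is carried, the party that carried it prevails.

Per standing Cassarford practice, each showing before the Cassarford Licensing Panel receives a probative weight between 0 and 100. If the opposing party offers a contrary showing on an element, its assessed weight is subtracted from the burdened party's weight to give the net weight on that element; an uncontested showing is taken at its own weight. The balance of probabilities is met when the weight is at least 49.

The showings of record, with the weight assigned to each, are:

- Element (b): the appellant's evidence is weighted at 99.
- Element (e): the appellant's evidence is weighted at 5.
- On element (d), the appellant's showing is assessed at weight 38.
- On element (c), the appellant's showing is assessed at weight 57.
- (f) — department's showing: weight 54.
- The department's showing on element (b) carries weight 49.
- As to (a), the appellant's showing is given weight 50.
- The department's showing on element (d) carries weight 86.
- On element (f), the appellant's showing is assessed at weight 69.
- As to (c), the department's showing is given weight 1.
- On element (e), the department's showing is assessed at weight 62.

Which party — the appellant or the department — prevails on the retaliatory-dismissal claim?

appellant

Stage 1 (appellant, the balance of probabilities, weight is at least 49): (a) 50 ≥ 49 — meets; (b) net 99−49=50 ≥ 49 — meets; (c) net 57−1=56 ≥ 49 — meets.
  The appellant carries Stage 1; the department now bears the burden.
Stage 2 (department, the balance of probabilities, weight is at least 49): (d) net 86−38=48 < 49 — fails.
  Not every element is met, so the department fails to carry Stage 2.
So the appellant prevails.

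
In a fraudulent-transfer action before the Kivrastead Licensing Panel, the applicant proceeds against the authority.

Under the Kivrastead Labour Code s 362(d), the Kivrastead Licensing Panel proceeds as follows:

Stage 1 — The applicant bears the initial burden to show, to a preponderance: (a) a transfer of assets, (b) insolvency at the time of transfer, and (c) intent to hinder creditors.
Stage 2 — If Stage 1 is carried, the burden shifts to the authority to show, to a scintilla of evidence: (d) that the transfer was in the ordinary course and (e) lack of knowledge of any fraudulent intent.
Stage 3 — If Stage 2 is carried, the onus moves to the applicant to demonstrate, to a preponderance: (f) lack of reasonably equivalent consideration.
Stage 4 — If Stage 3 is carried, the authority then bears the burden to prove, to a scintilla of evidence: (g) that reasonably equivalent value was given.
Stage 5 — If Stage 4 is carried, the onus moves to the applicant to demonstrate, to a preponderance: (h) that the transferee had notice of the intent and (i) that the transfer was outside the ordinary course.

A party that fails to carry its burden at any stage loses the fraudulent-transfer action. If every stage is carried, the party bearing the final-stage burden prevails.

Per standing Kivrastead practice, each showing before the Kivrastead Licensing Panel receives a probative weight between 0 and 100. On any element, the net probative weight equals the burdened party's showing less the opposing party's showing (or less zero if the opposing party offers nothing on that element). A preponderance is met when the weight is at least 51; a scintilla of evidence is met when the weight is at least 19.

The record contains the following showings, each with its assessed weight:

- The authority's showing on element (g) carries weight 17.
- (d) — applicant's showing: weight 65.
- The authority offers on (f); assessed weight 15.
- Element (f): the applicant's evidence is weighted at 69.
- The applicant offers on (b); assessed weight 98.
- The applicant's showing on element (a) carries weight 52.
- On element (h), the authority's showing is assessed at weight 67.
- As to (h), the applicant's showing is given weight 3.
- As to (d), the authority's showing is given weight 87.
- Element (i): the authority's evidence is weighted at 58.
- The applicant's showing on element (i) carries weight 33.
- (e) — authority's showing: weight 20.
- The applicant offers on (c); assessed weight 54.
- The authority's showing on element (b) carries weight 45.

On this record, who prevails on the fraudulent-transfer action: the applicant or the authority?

Stage 1 — burden on applicant; standard: a preponderance (weight is at least 51).
    (a): 52 ≥ 51 [met]
    (b): 98 − 45 = 53 ≥ 51 [met]
    (c): 54 ≥ 51 [met]
  The applicant carries Stage 1; the authority now bears the burden.
Stage 2 — burden on authority; standard: a scintilla of evidence (weight is at least 19).
    (d): 87 − 65 = 22 ≥ 19 [met]
    (e): 20 ≥ 19 [met]
  Stage 2 is satisfied; the onus moves to the applicant.
Stage 3 — burden on applicant; standard: a preponderance (weight is at least 51).
    (f): 69 − 15 = 54 ≥ 51 [met]
  All elements met. The burden passes to the authority.
Stage 4 — burden on authority; standard: a scintilla of evidence (weight is at least 19).
    (g): 17 < 19 [not met]
  The authority does not carry Stage 4.
So the applicant prevails.

applicant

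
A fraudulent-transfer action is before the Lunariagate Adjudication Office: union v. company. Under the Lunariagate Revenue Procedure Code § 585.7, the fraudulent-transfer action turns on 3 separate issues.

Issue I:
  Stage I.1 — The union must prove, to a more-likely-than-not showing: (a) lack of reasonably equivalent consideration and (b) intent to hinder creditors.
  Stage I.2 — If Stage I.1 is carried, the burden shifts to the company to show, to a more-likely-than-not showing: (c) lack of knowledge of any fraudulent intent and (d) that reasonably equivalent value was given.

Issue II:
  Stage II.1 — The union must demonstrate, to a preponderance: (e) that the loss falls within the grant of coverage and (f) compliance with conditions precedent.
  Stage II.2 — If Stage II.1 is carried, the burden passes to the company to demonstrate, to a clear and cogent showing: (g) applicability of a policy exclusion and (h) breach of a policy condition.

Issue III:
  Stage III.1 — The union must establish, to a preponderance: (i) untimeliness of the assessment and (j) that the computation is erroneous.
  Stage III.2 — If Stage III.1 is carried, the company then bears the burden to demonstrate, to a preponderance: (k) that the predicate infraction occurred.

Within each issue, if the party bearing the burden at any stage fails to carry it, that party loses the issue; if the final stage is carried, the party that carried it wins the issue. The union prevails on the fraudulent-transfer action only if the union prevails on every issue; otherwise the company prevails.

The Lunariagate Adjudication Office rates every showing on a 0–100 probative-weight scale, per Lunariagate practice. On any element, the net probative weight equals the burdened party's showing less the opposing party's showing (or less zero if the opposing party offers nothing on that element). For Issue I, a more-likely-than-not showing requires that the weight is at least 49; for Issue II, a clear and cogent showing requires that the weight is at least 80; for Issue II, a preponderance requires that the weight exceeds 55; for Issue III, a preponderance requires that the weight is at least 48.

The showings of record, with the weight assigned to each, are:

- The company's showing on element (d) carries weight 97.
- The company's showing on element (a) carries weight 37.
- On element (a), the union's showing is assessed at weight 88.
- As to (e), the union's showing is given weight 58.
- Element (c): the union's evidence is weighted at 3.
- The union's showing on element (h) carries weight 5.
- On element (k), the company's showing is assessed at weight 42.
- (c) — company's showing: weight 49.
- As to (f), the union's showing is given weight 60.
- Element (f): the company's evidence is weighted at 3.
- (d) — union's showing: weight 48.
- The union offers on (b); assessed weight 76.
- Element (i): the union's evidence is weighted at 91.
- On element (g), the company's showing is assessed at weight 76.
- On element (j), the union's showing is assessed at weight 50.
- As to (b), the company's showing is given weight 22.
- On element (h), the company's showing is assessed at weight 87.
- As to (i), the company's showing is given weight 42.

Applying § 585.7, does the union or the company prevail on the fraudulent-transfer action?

union

— Issue I —
Stage I.1 (union, a more-likely-than-not showing, weight is at least 49): (a) net 88−37=51 ≥ 49 — meets; (b) net 76−22=54 ≥ 49 — meets.
  The union carries Stage I.1; the company now bears the burden.
Stage I.2 (company, a more-likely-than-not showing, weight is at least 49): (c) net 49−3=46 < 49 — fails; (d) net 97−48=49 ≥ 49 — meets.
  Stage I.2 not carried; the company fails its burden.
The union prevails on this issue.
— Issue II —
At Stage II.1 the union must meet a preponderance (weight exceeds 55): on (e) the weight is 58, which does exceed 55, so (e) meets the standard; on (f) the weight is 60 less the opposing 3 gives net 57, which does exceed 55, so (f) meets the standard.
  The union carries Stage II.1; the company now bears the burden.
At Stage II.2 the company must meet a clear and cogent showing (weight is at least 80): on (g) the weight is 76, which does not reach 80, so (g) does not meet the standard; on (h) the weight is 87 less the opposing 5 gives net 82, which does reach 80, so (h) meets the standard.
  Stage II.2 not carried; the company fails its burden.
The analysis ends at Stage II.2; the union prevails on this issue.
— Issue III —
Stage III.1 (union, a preponderance, weight is at least 48): (i) net 91−42=49 ≥ 48 — meets; (j) 50 ≥ 48 — meets.
  Stage III.1 carried; the burden shifts to the company.
Stage III.2 (company, a preponderance, weight is at least 48): (k) 42 < 48 — fails.
  Stage III.2 not carried; the company fails its burden.
So the union prevails on this issue.
Per-issue: Issue I → union; Issue II → union; Issue III → union. The union must prevail on every issue; overall, the union prevails.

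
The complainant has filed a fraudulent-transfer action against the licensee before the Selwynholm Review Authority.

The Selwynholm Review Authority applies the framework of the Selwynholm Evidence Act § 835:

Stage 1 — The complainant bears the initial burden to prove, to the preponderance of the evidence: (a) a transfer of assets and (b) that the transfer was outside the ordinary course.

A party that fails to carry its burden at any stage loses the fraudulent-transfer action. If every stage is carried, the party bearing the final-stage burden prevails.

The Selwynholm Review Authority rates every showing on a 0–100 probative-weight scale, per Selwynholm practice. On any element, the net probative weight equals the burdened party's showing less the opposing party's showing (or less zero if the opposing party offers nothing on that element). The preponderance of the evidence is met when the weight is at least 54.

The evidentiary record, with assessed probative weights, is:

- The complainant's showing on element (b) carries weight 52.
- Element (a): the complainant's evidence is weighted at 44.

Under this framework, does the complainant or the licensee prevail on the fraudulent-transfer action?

Stage 1 — burden on complainant; standard: the preponderance of the evidence (weight is at least 54).
    (a): 44 < 54 [not met]
    (b): 52 < 54 [not met]
  The complainant does not carry Stage 1.
The analysis ends at Stage 1; the licensee prevails.

licensee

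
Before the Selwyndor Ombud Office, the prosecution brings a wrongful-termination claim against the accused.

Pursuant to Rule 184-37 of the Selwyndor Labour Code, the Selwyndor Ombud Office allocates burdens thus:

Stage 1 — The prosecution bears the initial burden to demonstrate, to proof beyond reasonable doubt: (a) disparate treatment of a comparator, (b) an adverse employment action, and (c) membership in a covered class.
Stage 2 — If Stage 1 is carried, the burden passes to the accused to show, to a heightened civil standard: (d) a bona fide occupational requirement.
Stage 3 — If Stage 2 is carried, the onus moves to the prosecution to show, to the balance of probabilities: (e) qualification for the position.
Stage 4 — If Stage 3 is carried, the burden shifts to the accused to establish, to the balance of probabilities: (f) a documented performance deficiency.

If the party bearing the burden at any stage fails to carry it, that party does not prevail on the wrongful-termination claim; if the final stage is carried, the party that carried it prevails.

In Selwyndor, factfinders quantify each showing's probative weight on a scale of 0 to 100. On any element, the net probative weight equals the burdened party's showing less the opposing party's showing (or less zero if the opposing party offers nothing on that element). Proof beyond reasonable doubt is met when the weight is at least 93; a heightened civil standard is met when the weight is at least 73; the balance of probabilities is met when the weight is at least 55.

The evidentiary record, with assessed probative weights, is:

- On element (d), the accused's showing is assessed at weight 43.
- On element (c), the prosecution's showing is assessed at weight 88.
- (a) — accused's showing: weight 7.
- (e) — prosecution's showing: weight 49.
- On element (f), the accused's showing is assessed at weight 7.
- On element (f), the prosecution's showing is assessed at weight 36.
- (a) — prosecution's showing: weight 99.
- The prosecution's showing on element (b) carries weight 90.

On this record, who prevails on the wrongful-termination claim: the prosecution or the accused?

Stage 1 (prosecution, proof beyond reasonable doubt, weight is at least 93): (a) net 99−7=92 < 93 — fails; (b) 90 < 93 — fails; (c) 88 < 93 — fails.
  Not every element is met, so the prosecution fails to carry Stage 1.
The accused prevails.

accused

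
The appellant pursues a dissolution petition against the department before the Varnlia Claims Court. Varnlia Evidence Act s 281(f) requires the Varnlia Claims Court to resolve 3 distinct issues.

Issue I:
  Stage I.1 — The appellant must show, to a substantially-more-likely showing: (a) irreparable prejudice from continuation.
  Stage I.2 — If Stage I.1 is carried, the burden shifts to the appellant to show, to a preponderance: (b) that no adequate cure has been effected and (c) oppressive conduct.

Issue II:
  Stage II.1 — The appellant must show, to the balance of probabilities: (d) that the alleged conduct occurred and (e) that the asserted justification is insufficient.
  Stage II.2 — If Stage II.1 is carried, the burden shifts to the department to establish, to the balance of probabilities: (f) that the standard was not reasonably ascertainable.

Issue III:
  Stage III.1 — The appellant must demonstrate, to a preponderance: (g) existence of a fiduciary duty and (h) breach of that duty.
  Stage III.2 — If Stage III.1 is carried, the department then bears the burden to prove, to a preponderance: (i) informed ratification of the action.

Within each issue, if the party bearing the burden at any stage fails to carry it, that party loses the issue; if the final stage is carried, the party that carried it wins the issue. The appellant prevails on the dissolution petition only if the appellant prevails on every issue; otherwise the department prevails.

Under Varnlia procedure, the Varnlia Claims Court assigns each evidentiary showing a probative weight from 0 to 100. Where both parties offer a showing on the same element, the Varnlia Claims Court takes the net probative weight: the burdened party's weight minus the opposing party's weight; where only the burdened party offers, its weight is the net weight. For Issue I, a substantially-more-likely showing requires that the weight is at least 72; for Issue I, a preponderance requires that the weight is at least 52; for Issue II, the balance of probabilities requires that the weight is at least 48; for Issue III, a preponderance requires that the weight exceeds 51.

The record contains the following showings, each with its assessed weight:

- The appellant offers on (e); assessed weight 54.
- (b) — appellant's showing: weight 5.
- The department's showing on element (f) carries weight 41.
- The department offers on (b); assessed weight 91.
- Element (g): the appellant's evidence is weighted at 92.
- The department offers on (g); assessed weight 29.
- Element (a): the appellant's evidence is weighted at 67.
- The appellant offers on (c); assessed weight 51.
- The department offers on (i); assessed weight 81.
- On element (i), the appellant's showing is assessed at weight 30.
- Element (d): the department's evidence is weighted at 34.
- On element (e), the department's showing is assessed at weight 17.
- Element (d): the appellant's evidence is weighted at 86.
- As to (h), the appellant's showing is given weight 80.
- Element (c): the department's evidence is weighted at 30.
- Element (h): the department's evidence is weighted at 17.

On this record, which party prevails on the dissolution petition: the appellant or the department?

— Issue I —
Stage I.1 — burden on appellant; standard: a substantially-more-likely showing (weight is at least 72).
    (a): 67 < 72 [not met]
  The appellant does not carry Stage I.1.
The analysis ends at Stage I.1; the department prevails on this issue.
— Issue II —
At Stage II.1 the appellant must meet the balance of probabilities (weight is at least 48): on (d) the weight is 86 less the opposing 34 gives net 52, which does reach 48, so (d) meets the standard; on (e) the weight is 54 less the opposing 17 gives net 37, < 48, so (e) does not meet the standard.
  The appellant does not carry Stage II.1.
So the department prevails on this issue.
— Issue III —
At Stage III.1 the appellant must meet a preponderance (weight exceeds 51): on (g) the weight is 92 less the opposing 29 gives net 63, > 51, so (g) meets the standard; on (h) the weight is 80 less the opposing 17 gives net 63, which does exceed 51, so (h) meets the standard.
  The appellant carries Stage III.1; the department now bears the burden.
At Stage III.2 the department must meet a preponderance (weight exceeds 51): on (i) the weight is 81 less the opposing 30 gives net 51, ≤ 51, so (i) does not meet the standard.
  The department does not carry Stage III.2.
So the appellant prevails on this issue.
Per-issue: Issue I → department; Issue II → department; Issue III → appellant. The appellant must prevail on every issue; overall, the department prevails.

department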